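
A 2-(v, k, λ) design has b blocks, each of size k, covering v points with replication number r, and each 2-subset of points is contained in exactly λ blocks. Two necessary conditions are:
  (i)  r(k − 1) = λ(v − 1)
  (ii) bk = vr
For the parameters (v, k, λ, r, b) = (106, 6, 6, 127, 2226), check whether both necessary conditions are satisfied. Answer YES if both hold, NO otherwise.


Condition (i): r(k − 1) = 127·5 = 635; λ(v − 1) = 6·105 = 630. Match? NO.
Condition (ii): bk = 2226·6 = 13356; vr = 106·127 = 13462. Match? NO.
Both conditions hold? NO.

NO


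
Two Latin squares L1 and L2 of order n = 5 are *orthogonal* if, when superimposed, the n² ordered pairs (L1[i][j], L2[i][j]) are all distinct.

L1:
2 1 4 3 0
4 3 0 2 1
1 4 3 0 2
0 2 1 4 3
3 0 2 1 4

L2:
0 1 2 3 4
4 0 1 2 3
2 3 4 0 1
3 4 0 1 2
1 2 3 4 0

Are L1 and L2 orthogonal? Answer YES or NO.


Form the n² = 25 superimposed pairs (L1[i][j], L2[i][j]), row by row (rows and columns indexed from 0):
row 0: (2,0) (1,1) (4,2) (3,3) (0,4)
row 1: (4,4) (3,0) (0,1) (2,2) (1,3)
row 2: (1,2) (4,3) (3,4) (0,0) (2,1)
row 3: (0,3) (2,4) (1,0) (4,1) (3,2)
row 4: (3,1) (0,2) (2,3) (1,4) (4,0)
Orthogonality requires all 25 pairs distinct.
Check by first coordinate: for each symbol s of L1, list the L2 entries in the n cells where L1 = s; they must all differ.
  L1 = 0: L2 entries (in reading order) 4, 1, 0, 3, 2 — all 5 distinct ✓
  L1 = 1: L2 entries (in reading order) 1, 3, 2, 0, 4 — all 5 distinct ✓
  L1 = 2: L2 entries (in reading order) 0, 2, 1, 4, 3 — all 5 distinct ✓
  L1 = 3: L2 entries (in reading order) 3, 0, 4, 2, 1 — all 5 distinct ✓
  L1 = 4: L2 entries (in reading order) 2, 4, 3, 1, 0 — all 5 distinct ✓
Every symbol of L1 meets every symbol of L2 exactly once, so all 25 pairs are distinct (25 of 25).
Conclusion: YES.

YES


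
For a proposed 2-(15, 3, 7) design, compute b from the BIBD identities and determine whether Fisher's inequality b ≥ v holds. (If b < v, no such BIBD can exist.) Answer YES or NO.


b = λv(v − 1)/(k(k − 1)) = 7·15·14/(3·2) = 1470/6 = 245.
Compare with v = 15: b ≥ v, so Fisher's inequality holds.

YES


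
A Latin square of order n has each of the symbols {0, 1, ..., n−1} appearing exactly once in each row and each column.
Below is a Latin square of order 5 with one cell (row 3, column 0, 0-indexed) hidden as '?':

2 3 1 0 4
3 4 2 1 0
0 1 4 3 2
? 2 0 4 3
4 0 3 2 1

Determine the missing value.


Row 3 contains symbols [0, 2, 3, 4] — missing [1].
Column 0 contains symbols [0, 2, 3, 4] — missing [1].
The missing symbol must appear in both missing sets; intersection = [1].
Therefore the hidden value is 1.

Missing value = 1.


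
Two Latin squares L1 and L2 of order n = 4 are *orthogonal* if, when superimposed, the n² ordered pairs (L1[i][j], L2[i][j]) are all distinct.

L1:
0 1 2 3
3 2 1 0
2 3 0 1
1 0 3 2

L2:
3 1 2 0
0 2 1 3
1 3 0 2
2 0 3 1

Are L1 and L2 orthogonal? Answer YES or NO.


Form the n² = 16 superimposed pairs (L1[i][j], L2[i][j]), row by row (rows and columns indexed from 0):
row 0: (0,3) (1,1) (2,2) (3,0)
row 1: (3,0) (2,2) (1,1) (0,3)
row 2: (2,1) (3,3) (0,0) (1,2)
row 3: (1,2) (0,0) (3,3) (2,1)
Orthogonality requires all 16 pairs distinct.
But the pair (3,0) repeats: cell (0,3) has L1 = 3, L2 = 0, and cell (1,0) has L1 = 3, L2 = 0.
A repeated pair means some other pair never occurs (only 8 distinct pairs out of 16), so the squares are not orthogonal.
Conclusion: NO.

NO


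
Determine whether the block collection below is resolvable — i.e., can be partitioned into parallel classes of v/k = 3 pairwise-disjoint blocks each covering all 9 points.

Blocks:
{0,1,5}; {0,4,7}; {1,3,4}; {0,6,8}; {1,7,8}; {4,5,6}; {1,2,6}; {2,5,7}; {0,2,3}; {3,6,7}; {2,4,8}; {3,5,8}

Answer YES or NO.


v = 9, block size k = 3, number of blocks = 12.
For resolvability, blocks must partition into parallel classes of size v/k = 3.
Total blocks must therefore be a multiple of 3: 12 = 3·4 + 0 ⇒ divisible ✓.
Greedy packing gives 4 candidate class(es). Each should be a full parallel class (size 3, covers all 9 points).
  Class 1 (3 blocks): {0,1,5}; {3,6,7}; {2,4,8}. Points covered: [0, 1, 2, 3, 4, 5, 6, 7, 8].
  Class 2 (3 blocks): {0,4,7}; {1,2,6}; {3,5,8}. Points covered: [0, 1, 2, 3, 4, 5, 6, 7, 8].
  Class 3 (3 blocks): {1,3,4}; {0,6,8}; {2,5,7}. Points covered: [0, 1, 2, 3, 4, 5, 6, 7, 8].
  Class 4 (3 blocks): {1,7,8}; {4,5,6}; {0,2,3}. Points covered: [0, 1, 2, 3, 4, 5, 6, 7, 8].
All classes full (size 3)? YES. All classes cover every point? YES.
Resolvable? YES.

YES


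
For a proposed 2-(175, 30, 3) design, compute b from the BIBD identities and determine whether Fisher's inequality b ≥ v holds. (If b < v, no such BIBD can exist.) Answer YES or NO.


b = λv(v − 1)/(k(k − 1)) = 3·175·174/(30·29) = 91350/870 = 105.
Compare with v = 175: b < v, so Fisher's inequality fails.

NO


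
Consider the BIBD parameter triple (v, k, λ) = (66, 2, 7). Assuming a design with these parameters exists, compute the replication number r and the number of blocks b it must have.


Any 2-(v, k, λ) BIBD satisfies two necessary conditions:
  (i)  Each point sits in r blocks, and counting incidences through any fixed point gives r(k − 1) = λ(v − 1), so r = λ(v − 1)/(k − 1).
  (ii) Total incidences bk = vr, so b = vr/k.
Step 1: r = λ(v − 1)/(k − 1) = 7·(66 − 1)/(2 − 1) = 7·65/1 = 455/1 = 455.
Step 2: b = vr/k = 66·455/2 = 30030/2 = 15015.
Check integrality: r = 455 ∈ Z ✓, b = 15015 ∈ Z ✓.
(These identities are necessary conditions: they determine r and b for any design with these parameters, but do not by themselves prove that one exists.)

r = 455, b = 15015.


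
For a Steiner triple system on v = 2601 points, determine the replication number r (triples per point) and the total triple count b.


An STS(v) is a 2-(v, 3, 1) BIBD: block size k = 3, λ = 1.
Replication: r(k − 1) = λ(v − 1) ⇒ r·2 = 2601 − 1 = 2600 ⇒ r = 1300.
Block count: b = v(v − 1)/6 = 2601·2600/6 = 6762600/6 = 1127100.
(Check via bk = vr: 1127100·3 = 3381300 = 2601·1300 = 3381300 ✓.)

r = 1300, b = 1127100.


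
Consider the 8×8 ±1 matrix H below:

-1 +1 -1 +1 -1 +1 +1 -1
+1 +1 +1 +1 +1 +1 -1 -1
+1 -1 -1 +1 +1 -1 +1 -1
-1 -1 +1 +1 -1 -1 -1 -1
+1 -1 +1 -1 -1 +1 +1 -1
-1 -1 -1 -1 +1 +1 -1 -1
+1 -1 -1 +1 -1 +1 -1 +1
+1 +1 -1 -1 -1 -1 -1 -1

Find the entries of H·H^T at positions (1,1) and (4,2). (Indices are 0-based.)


Row 1 of H: [1, 1, 1, 1, 1, 1, -1, -1].
Row 2 of H: [1, -1, -1, 1, 1, -1, 1, -1].
Row 4 of H: [1, -1, 1, -1, -1, 1, 1, -1].
(H·H^T)[1][1] = Σ_j H[1][j]·H[1][j] = (1)² + (1)² + (1)² + (1)² + (1)² + (1)² + (-1)² + (-1)² = 1 + 1 + 1 + 1 + 1 + 1 + 1 + 1 = 8.
(H·H^T)[4][2] = Σ_j H[4][j]·H[2][j] = (1)·(1) + (-1)·(-1) + (1)·(-1) + (-1)·(1) + (-1)·(1) + (1)·(-1) + (1)·(1) + (-1)·(-1) = 1 + 1 + -1 + -1 + -1 + -1 + 1 + 1 = 0.
So rows 4 and 2 are orthogonal; the diagonal entry equals n = 8.

(1,1) entry = 8; (4,2) entry = 0.


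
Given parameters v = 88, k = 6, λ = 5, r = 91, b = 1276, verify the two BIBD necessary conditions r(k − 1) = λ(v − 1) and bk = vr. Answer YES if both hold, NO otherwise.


Condition (i): r(k − 1) = 91·5 = 455; λ(v − 1) = 5·87 = 435. Match? NO.
Condition (ii): bk = 1276·6 = 7656; vr = 88·91 = 8008. Match? NO.
Both conditions hold? NO.

NO


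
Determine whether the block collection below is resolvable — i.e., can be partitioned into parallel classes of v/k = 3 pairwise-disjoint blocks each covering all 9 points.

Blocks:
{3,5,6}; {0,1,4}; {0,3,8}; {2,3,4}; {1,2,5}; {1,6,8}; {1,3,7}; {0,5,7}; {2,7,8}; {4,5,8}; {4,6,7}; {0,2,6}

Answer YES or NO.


v = 9, block size k = 3, number of blocks = 12.
For resolvability, blocks must partition into parallel classes of size v/k = 3.
Total blocks must therefore be a multiple of 3: 12 = 3·4 + 0 ⇒ divisible ✓.
Greedy packing gives 4 candidate class(es). Each should be a full parallel class (size 3, covers all 9 points).
  Class 1 (3 blocks): {3,5,6}; {0,1,4}; {2,7,8}. Points covered: [0, 1, 2, 3, 4, 5, 6, 7, 8].
  Class 2 (3 blocks): {0,3,8}; {1,2,5}; {4,6,7}. Points covered: [0, 1, 2, 3, 4, 5, 6, 7, 8].
  Class 3 (3 blocks): {2,3,4}; {1,6,8}; {0,5,7}. Points covered: [0, 1, 2, 3, 4, 5, 6, 7, 8].
  Class 4 (3 blocks): {1,3,7}; {4,5,8}; {0,2,6}. Points covered: [0, 1, 2, 3, 4, 5, 6, 7, 8].
All classes full (size 3)? YES. All classes cover every point? YES.
Resolvable? YES.

YES


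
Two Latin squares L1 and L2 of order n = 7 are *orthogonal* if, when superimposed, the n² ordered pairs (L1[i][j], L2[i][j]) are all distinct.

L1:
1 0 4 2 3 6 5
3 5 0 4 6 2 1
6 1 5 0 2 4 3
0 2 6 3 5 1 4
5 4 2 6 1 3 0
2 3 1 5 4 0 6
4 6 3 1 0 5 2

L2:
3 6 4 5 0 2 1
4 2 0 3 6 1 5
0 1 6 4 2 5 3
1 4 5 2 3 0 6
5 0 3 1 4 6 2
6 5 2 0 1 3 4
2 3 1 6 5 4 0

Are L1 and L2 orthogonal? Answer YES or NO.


Form the n² = 49 superimposed pairs (L1[i][j], L2[i][j]), row by row (rows and columns indexed from 0):
row 0: (1,3) (0,6) (4,4) (2,5) (3,0) (6,2) (5,1)
row 1: (3,4) (5,2) (0,0) (4,3) (6,6) (2,1) (1,5)
row 2: (6,0) (1,1) (5,6) (0,4) (2,2) (4,5) (3,3)
row 3: (0,1) (2,4) (6,5) (3,2) (5,3) (1,0) (4,6)
row 4: (5,5) (4,0) (2,3) (6,1) (1,4) (3,6) (0,2)
row 5: (2,6) (3,5) (1,2) (5,0) (4,1) (0,3) (6,4)
row 6: (4,2) (6,3) (3,1) (1,6) (0,5) (5,4) (2,0)
Orthogonality requires all 49 pairs distinct.
Check by first coordinate: for each symbol s of L1, list the L2 entries in the n cells where L1 = s; they must all differ.
  L1 = 0: L2 entries (in reading order) 6, 0, 4, 1, 2, 3, 5 — all 7 distinct ✓
  L1 = 1: L2 entries (in reading order) 3, 5, 1, 0, 4, 2, 6 — all 7 distinct ✓
  L1 = 2: L2 entries (in reading order) 5, 1, 2, 4, 3, 6, 0 — all 7 distinct ✓
  L1 = 3: L2 entries (in reading order) 0, 4, 3, 2, 6, 5, 1 — all 7 distinct ✓
  L1 = 4: L2 entries (in reading order) 4, 3, 5, 6, 0, 1, 2 — all 7 distinct ✓
  L1 = 5: L2 entries (in reading order) 1, 2, 6, 3, 5, 0, 4 — all 7 distinct ✓
  L1 = 6: L2 entries (in reading order) 2, 6, 0, 5, 1, 4, 3 — all 7 distinct ✓
Every symbol of L1 meets every symbol of L2 exactly once, so all 49 pairs are distinct (49 of 49).
Conclusion: YES.

YES


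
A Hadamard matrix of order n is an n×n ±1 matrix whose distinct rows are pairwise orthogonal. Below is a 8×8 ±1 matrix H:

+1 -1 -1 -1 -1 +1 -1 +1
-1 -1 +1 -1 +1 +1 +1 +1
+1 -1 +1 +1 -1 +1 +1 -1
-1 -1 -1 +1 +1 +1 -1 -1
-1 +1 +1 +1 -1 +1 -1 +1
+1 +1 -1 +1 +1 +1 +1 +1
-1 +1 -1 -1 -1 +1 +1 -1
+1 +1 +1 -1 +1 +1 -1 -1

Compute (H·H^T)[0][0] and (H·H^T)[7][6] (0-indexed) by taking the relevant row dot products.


Row 0 of H: [1, -1, -1, -1, -1, 1, -1, 1].
Row 6 of H: [-1, 1, -1, -1, -1, 1, 1, -1].
Row 7 of H: [1, 1, 1, -1, 1, 1, -1, -1].
(H·H^T)[0][0] = Σ_j H[0][j]·H[0][j] = (1)² + (-1)² + (-1)² + (-1)² + (-1)² + (1)² + (-1)² + (1)² = 1 + 1 + 1 + 1 + 1 + 1 + 1 + 1 = 8.
(H·H^T)[7][6] = Σ_j H[7][j]·H[6][j] = (1)·(-1) + (1)·(1) + (1)·(-1) + (-1)·(-1) + (1)·(-1) + (1)·(1) + (-1)·(1) + (-1)·(-1) = -1 + 1 + -1 + 1 + -1 + 1 + -1 + 1 = 0.
So rows 7 and 6 are orthogonal; the diagonal entry equals n = 8.

(0,0) entry = 8; (7,6) entry = 0.


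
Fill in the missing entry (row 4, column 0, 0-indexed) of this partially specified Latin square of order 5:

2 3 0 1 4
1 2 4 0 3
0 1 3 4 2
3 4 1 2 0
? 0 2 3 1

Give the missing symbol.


Row 4 contains symbols [0, 1, 2, 3] — missing [4].
Column 0 contains symbols [0, 1, 2, 3] — missing [4].
The missing symbol must appear in both missing sets; intersection = [4].
Therefore the hidden value is 4.

Missing value = 4.


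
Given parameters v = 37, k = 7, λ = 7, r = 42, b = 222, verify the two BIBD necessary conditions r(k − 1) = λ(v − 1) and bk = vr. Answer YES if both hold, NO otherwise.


Condition (i): r(k − 1) = 42·6 = 252; λ(v − 1) = 7·36 = 252. Match? YES.
Condition (ii): bk = 222·7 = 1554; vr = 37·42 = 1554. Match? YES.
Both conditions hold? YES.

YES


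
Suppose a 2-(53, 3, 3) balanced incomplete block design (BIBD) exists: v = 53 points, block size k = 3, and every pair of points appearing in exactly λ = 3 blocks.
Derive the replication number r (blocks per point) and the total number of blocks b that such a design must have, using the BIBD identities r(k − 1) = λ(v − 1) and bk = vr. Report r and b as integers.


Any 2-(v, k, λ) BIBD satisfies two necessary conditions:
  (i)  Each point sits in r blocks, and counting incidences through any fixed point gives r(k − 1) = λ(v − 1), so r = λ(v − 1)/(k − 1).
  (ii) Total incidences bk = vr, so b = vr/k.
Step 1: r = λ(v − 1)/(k − 1) = 3·(53 − 1)/(3 − 1) = 3·52/2 = 156/2 = 78.
Step 2: b = vr/k = 53·78/3 = 4134/3 = 1378.
Check integrality: r = 78 ∈ Z ✓, b = 1378 ∈ Z ✓.
(These identities are necessary conditions: they determine r and b for any design with these parameters, but do not by themselves prove that one exists.)

r = 78, b = 1378.


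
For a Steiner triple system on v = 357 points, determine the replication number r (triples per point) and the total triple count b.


An STS(v) is a 2-(v, 3, 1) BIBD: block size k = 3, λ = 1.
Replication: r(k − 1) = λ(v − 1) ⇒ r·2 = 357 − 1 = 356 ⇒ r = 178.
Block count: bk = vr ⇒ b·3 = 357·178 = 63546 ⇒ b = 21182.
(Check via b = v(v − 1)/6 = 357·356/6 = 127092/6 = 21182.)

r = 178, b = 21182.


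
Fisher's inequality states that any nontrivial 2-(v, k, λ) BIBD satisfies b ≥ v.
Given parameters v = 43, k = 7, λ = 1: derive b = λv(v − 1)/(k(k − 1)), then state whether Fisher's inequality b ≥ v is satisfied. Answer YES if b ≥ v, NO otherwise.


r = λ(v − 1)/(k − 1) = 1·42/6 = 7.
b = vr/k = 43·7/7 = 43.
Fisher's inequality: b ≥ v ⇔ 43 ≥ 43? YES.

YES


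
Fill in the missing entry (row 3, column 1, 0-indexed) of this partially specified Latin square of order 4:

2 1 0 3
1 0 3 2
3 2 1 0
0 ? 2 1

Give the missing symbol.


Row 3 contains symbols [0, 1, 2] — missing [3].
Column 1 contains symbols [0, 1, 2] — missing [3].
The missing symbol must appear in both missing sets; intersection = [3].
Therefore the hidden value is 3.

Missing value = 3.


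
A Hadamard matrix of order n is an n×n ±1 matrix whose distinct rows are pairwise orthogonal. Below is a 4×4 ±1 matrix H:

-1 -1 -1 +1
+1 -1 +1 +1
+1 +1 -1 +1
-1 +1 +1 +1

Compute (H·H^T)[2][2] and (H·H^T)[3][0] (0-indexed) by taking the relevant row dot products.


Row 0 of H: [-1, -1, -1, 1].
Row 2 of H: [1, 1, -1, 1].
Row 3 of H: [-1, 1, 1, 1].
(H·H^T)[2][2] = Σ_j H[2][j]·H[2][j] = (1)² + (1)² + (-1)² + (1)² = 1 + 1 + 1 + 1 = 4.
(H·H^T)[3][0] = Σ_j H[3][j]·H[0][j] = (-1)·(-1) + (1)·(-1) + (1)·(-1) + (1)·(1) = 1 + -1 + -1 + 1 = 0.
So rows 3 and 0 are orthogonal; the diagonal entry equals n = 4.

(2,2) entry = 4; (3,0) entry = 0.


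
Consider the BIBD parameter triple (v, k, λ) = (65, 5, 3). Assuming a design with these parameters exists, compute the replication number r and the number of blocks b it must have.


Any 2-(v, k, λ) BIBD satisfies two necessary conditions:
  (i)  Each point sits in r blocks, and counting incidences through any fixed point gives r(k − 1) = λ(v − 1), so r = λ(v − 1)/(k − 1).
  (ii) Total incidences bk = vr, so b = vr/k.
Step 1: r = λ(v − 1)/(k − 1) = 3·(65 − 1)/(5 − 1) = 3·64/4 = 192/4 = 48.
Step 2: b = vr/k = 65·48/5 = 3120/5 = 624.
Check integrality: r = 48 ∈ Z ✓, b = 624 ∈ Z ✓.
(These identities are necessary conditions: they determine r and b for any design with these parameters, but do not by themselves prove that one exists.)

r = 48, b = 624.


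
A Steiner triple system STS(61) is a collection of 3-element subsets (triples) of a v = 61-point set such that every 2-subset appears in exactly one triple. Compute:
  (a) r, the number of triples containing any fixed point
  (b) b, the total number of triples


An STS(v) is a 2-(v, 3, 1) BIBD: block size k = 3, λ = 1.
Replication: r(k − 1) = λ(v − 1) ⇒ r·2 = 61 − 1 = 60 ⇒ r = 30.
Block count: b = v(v − 1)/6 = 61·60/6 = 3660/6 = 610.
(Check via bk = vr: 610·3 = 1830 = 61·30 = 1830 ✓.)

r = 30, b = 610.


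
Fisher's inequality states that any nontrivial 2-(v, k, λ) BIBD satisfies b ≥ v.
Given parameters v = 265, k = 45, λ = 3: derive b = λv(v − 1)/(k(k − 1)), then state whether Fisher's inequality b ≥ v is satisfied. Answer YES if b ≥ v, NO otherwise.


b = λv(v − 1)/(k(k − 1)) = 3·265·264/(45·44) = 209880/1980 = 106.
Compare with v = 265: b < v, so Fisher's inequality fails.

NO


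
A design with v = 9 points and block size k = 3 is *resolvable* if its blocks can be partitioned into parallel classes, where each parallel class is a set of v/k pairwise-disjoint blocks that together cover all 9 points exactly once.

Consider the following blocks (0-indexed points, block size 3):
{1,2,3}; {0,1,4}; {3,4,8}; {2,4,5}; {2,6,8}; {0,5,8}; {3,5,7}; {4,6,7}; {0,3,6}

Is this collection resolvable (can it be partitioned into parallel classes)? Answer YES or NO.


v = 9, block size k = 3, number of blocks = 9.
For resolvability, blocks must partition into parallel classes of size v/k = 3.
Total blocks must therefore be a multiple of 3: 9 = 3·3 + 0 ⇒ divisible ✓.
Consider block {3,4,8}. It intersects every other block in the collection, so no parallel class of size 3 can contain it.
Since every block must belong to some parallel class in a resolution, the collection cannot be partitioned into parallel classes.
Resolvable? NO.

NO


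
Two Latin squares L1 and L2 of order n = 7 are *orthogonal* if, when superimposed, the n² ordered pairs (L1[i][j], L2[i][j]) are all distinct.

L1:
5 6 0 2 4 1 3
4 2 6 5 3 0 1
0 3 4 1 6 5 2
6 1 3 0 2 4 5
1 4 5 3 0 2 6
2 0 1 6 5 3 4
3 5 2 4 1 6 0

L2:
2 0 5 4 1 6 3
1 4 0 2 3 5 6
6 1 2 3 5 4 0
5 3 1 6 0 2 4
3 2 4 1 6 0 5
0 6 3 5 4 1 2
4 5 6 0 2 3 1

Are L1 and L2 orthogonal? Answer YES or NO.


Form the n² = 49 superimposed pairs (L1[i][j], L2[i][j]), row by row (rows and columns indexed from 0):
row 0: (5,2) (6,0) (0,5) (2,4) (4,1) (1,6) (3,3)
row 1: (4,1) (2,4) (6,0) (5,2) (3,3) (0,5) (1,6)
row 2: (0,6) (3,1) (4,2) (1,3) (6,5) (5,4) (2,0)
row 3: (6,5) (1,3) (3,1) (0,6) (2,0) (4,2) (5,4)
row 4: (1,3) (4,2) (5,4) (3,1) (0,6) (2,0) (6,5)
row 5: (2,0) (0,6) (1,3) (6,5) (5,4) (3,1) (4,2)
row 6: (3,4) (5,5) (2,6) (4,0) (1,2) (6,3) (0,1)
Orthogonality requires all 49 pairs distinct.
But the pair (4,1) repeats: cell (0,4) has L1 = 4, L2 = 1, and cell (1,0) has L1 = 4, L2 = 1.
A repeated pair means some other pair never occurs (only 21 distinct pairs out of 49), so the squares are not orthogonal.
Conclusion: NO.

NO


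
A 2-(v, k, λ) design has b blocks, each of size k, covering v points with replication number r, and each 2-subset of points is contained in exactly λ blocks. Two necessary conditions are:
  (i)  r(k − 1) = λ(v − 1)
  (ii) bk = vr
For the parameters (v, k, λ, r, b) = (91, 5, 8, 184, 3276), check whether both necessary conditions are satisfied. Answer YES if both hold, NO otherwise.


Condition (i): r(k − 1) = 184·4 = 736; λ(v − 1) = 8·90 = 720. Match? NO.
Condition (ii): bk = 3276·5 = 16380; vr = 91·184 = 16744. Match? NO.
Both conditions hold? NO.

NO


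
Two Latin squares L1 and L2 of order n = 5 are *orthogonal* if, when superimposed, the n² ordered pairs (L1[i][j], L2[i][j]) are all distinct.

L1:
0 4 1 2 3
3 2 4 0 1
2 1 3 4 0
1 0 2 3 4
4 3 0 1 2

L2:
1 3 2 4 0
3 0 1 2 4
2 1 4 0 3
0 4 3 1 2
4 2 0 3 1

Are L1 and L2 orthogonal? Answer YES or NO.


Form the n² = 25 superimposed pairs (L1[i][j], L2[i][j]), row by row (rows and columns indexed from 0):
row 0: (0,1) (4,3) (1,2) (2,4) (3,0)
row 1: (3,3) (2,0) (4,1) (0,2) (1,4)
row 2: (2,2) (1,1) (3,4) (4,0) (0,3)
row 3: (1,0) (0,4) (2,3) (3,1) (4,2)
row 4: (4,4) (3,2) (0,0) (1,3) (2,1)
Orthogonality requires all 25 pairs distinct.
Check by first coordinate: for each symbol s of L1, list the L2 entries in the n cells where L1 = s; they must all differ.
  L1 = 0: L2 entries (in reading order) 1, 2, 3, 4, 0 — all 5 distinct ✓
  L1 = 1: L2 entries (in reading order) 2, 4, 1, 0, 3 — all 5 distinct ✓
  L1 = 2: L2 entries (in reading order) 4, 0, 2, 3, 1 — all 5 distinct ✓
  L1 = 3: L2 entries (in reading order) 0, 3, 4, 1, 2 — all 5 distinct ✓
  L1 = 4: L2 entries (in reading order) 3, 1, 0, 2, 4 — all 5 distinct ✓
Every symbol of L1 meets every symbol of L2 exactly once, so all 25 pairs are distinct (25 of 25).
Conclusion: YES.

YES


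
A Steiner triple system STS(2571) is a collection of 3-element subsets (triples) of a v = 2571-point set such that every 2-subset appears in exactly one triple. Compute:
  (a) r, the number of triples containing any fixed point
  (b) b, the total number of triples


An STS(v) is a 2-(v, 3, 1) BIBD: block size k = 3, λ = 1.
Replication: r(k − 1) = λ(v − 1) ⇒ r·2 = 2571 − 1 = 2570 ⇒ r = 1285.
Block count: b = v(v − 1)/6 = 2571·2570/6 = 6607470/6 = 1101245.

r = 1285, b = 1101245.


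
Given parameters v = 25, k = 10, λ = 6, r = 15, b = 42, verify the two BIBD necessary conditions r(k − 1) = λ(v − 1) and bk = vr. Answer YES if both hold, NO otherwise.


Condition (i): r(k − 1) = 15·9 = 135; λ(v − 1) = 6·24 = 144. Match? NO.
Condition (ii): bk = 42·10 = 420; vr = 25·15 = 375. Match? NO.
Both conditions hold? NO.

NO


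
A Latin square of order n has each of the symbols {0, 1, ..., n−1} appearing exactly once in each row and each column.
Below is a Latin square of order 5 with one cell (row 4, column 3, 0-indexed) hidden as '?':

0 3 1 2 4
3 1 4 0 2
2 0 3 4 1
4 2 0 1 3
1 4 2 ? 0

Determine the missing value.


Row 4 contains symbols [0, 1, 2, 4] — missing [3].
Column 3 contains symbols [0, 1, 2, 4] — missing [3].
The missing symbol must appear in both missing sets; intersection = [3].
Therefore the hidden value is 3.

Missing value = 3.


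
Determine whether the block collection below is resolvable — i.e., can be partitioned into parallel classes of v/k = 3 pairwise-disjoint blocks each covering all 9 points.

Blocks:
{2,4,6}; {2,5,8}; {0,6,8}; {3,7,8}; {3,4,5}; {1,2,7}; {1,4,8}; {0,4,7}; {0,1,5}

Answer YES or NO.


v = 9, block size k = 3, number of blocks = 9.
For resolvability, blocks must partition into parallel classes of size v/k = 3.
Total blocks must therefore be a multiple of 3: 9 = 3·3 + 0 ⇒ divisible ✓.
Consider block {2,5,8}. The only other block(s) in the collection disjoint from it are {0,4,7} — just 1 block(s). Any parallel class containing {2,5,8} would need 2 other blocks each disjoint from it, so no parallel class of size 3 can contain {2,5,8}.
Since every block must belong to some parallel class in a resolution, the collection cannot be partitioned into parallel classes.
Resolvable? NO.

NO


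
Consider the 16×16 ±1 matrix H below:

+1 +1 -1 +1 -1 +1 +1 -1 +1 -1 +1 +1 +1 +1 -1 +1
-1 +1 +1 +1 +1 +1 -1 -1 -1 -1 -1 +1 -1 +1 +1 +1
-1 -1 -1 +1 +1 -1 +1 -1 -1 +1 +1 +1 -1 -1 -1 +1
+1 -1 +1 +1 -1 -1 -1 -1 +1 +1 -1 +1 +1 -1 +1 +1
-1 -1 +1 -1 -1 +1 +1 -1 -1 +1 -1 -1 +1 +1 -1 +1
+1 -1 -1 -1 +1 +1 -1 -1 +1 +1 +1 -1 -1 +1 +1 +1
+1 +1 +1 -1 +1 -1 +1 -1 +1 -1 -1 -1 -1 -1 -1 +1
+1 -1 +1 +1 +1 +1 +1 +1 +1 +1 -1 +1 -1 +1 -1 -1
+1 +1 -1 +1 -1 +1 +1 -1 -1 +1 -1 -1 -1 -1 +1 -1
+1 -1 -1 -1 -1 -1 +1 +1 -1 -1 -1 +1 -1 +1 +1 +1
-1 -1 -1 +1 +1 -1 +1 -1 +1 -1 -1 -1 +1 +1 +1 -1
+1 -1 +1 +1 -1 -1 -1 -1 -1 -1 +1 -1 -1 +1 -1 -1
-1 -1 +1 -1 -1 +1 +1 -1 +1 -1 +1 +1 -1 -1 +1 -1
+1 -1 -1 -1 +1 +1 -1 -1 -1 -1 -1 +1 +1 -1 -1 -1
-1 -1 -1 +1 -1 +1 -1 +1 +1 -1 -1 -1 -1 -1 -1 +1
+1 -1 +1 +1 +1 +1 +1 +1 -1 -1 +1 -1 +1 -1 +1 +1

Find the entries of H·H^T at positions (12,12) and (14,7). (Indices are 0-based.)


Row 7 of H: [1, -1, 1, 1, 1, 1, 1, 1, 1, 1, -1, 1, -1, 1, -1, -1].
Row 12 of H: [-1, -1, 1, -1, -1, 1, 1, -1, 1, -1, 1, 1, -1, -1, 1, -1].
Row 14 of H: [-1, -1, -1, 1, -1, 1, -1, 1, 1, -1, -1, -1, -1, -1, -1, 1].
(H·H^T)[12][12] = Σ_j H[12][j]·H[12][j] = (-1)² + (-1)² + (1)² + (-1)² + (-1)² + (1)² + (1)² + (-1)² + (1)² + (-1)² + (1)² + (1)² + (-1)² + (-1)² + (1)² + (-1)² = 1 + 1 + 1 + 1 + 1 + 1 + 1 + 1 + 1 + 1 + 1 + 1 + 1 + 1 + 1 + 1 = 16.
(H·H^T)[14][7] = Σ_j H[14][j]·H[7][j] = (-1)·(1) + (-1)·(-1) + (-1)·(1) + (1)·(1) + (-1)·(1) + (1)·(1) + (-1)·(1) + (1)·(1) + (1)·(1) + (-1)·(1) + (-1)·(-1) + (-1)·(1) + (-1)·(-1) + (-1)·(1) + (-1)·(-1) + (1)·(-1) = -1 + 1 + -1 + 1 + -1 + 1 + -1 + 1 + 1 + -1 + 1 + -1 + 1 + -1 + 1 + -1 = 0.
So rows 14 and 7 are orthogonal; the diagonal entry equals n = 16.

(12,12) entry = 16; (14,7) entry = 0.


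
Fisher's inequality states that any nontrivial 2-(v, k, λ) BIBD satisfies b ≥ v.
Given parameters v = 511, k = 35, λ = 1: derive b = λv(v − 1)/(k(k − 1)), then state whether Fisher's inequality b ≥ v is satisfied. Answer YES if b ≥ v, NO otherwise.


b = λv(v − 1)/(k(k − 1)) = 1·511·510/(35·34) = 260610/1190 = 219.
Compare with v = 511: b < v, so Fisher's inequality fails.

NO


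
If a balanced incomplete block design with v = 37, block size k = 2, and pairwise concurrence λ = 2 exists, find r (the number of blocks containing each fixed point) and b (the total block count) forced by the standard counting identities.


Any 2-(v, k, λ) BIBD satisfies two necessary conditions:
  (i)  Each point sits in r blocks, and counting incidences through any fixed point gives r(k − 1) = λ(v − 1), so r = λ(v − 1)/(k − 1).
  (ii) Total incidences bk = vr, so b = vr/k.
Step 1: r = λ(v − 1)/(k − 1) = 2·(37 − 1)/(2 − 1) = 2·36/1 = 72/1 = 72.
Step 2: b = vr/k = 37·72/2 = 2664/2 = 1332.
Check integrality: r = 72 ∈ Z ✓, b = 1332 ∈ Z ✓.
(These identities are necessary conditions: they determine r and b for any design with these parameters, but do not by themselves prove that one exists.)

r = 72, b = 1332.


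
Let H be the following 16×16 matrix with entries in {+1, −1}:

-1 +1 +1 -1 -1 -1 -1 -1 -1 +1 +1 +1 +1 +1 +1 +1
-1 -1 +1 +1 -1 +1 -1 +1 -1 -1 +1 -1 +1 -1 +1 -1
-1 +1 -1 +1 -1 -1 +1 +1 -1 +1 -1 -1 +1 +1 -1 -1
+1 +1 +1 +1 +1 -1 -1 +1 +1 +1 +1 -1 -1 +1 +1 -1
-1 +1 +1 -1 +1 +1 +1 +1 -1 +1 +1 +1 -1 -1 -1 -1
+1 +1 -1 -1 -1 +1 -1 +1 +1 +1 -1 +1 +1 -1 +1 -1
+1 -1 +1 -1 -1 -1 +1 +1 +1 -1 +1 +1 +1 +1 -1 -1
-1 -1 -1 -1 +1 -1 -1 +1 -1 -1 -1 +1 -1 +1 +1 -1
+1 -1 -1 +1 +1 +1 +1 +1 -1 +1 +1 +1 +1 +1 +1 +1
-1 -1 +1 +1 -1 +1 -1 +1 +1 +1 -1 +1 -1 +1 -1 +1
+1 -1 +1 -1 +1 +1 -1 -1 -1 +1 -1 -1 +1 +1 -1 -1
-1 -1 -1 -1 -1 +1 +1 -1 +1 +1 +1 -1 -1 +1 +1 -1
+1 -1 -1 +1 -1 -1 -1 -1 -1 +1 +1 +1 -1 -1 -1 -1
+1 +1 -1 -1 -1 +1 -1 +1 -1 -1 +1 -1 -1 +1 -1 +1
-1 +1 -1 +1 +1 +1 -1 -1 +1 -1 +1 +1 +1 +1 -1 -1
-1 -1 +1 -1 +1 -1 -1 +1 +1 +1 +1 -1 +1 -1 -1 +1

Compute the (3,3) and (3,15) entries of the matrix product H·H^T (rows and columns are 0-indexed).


Row 3 of H: [1, 1, 1, 1, 1, -1, -1, 1, 1, 1, 1, -1, -1, 1, 1, -1].
Row 15 of H: [-1, -1, 1, -1, 1, -1, -1, 1, 1, 1, 1, -1, 1, -1, -1, 1].
(H·H^T)[3][3] = Σ_j H[3][j]·H[3][j] = (1)² + (1)² + (1)² + (1)² + (1)² + (-1)² + (-1)² + (1)² + (1)² + (1)² + (1)² + (-1)² + (-1)² + (1)² + (1)² + (-1)² = 1 + 1 + 1 + 1 + 1 + 1 + 1 + 1 + 1 + 1 + 1 + 1 + 1 + 1 + 1 + 1 = 16.
(H·H^T)[3][15] = Σ_j H[3][j]·H[15][j] = (1)·(-1) + (1)·(-1) + (1)·(1) + (1)·(-1) + (1)·(1) + (-1)·(-1) + (-1)·(-1) + (1)·(1) + (1)·(1) + (1)·(1) + (1)·(1) + (-1)·(-1) + (-1)·(1) + (1)·(-1) + (1)·(-1) + (-1)·(1) = -1 + -1 + 1 + -1 + 1 + 1 + 1 + 1 + 1 + 1 + 1 + 1 + -1 + -1 + -1 + -1 = 2.
Rows 3 and 15 are not orthogonal (dot product = 2 ≠ 0), so H is not a Hadamard matrix.

(3,3) entry = 16; (3,15) entry = 2.


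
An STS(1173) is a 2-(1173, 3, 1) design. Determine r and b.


An STS(v) is a 2-(v, 3, 1) BIBD: block size k = 3, λ = 1.
Replication: r(k − 1) = λ(v − 1) ⇒ r·2 = 1173 − 1 = 1172 ⇒ r = 586.
Block count: bk = vr ⇒ b·3 = 1173·586 = 687378 ⇒ b = 229126.
(Check via b = v(v − 1)/6 = 1173·1172/6 = 1374756/6 = 229126.)

r = 586, b = 229126.


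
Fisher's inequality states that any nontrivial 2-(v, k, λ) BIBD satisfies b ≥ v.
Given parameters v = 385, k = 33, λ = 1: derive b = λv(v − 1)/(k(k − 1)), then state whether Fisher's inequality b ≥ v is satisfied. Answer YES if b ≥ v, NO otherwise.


r = λ(v − 1)/(k − 1) = 1·384/32 = 12.
b = vr/k = 385·12/33 = 140.
Fisher's inequality: b ≥ v ⇔ 140 ≥ 385? NO.

NO


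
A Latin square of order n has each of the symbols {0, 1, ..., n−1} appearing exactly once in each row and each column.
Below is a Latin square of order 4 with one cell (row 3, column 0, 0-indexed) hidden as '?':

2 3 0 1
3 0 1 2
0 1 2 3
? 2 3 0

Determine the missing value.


Row 3 contains symbols [0, 2, 3] — missing [1].
Column 0 contains symbols [0, 2, 3] — missing [1].
The missing symbol must appear in both missing sets; intersection = [1].
Therefore the hidden value is 1.

Missing value = 1.


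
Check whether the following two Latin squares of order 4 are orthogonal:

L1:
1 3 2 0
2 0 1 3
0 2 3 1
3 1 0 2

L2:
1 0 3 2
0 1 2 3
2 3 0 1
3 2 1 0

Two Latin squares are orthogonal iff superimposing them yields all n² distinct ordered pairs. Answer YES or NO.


Form the n² = 16 superimposed pairs (L1[i][j], L2[i][j]), row by row (rows and columns indexed from 0):
row 0: (1,1) (3,0) (2,3) (0,2)
row 1: (2,0) (0,1) (1,2) (3,3)
row 2: (0,2) (2,3) (3,0) (1,1)
row 3: (3,3) (1,2) (0,1) (2,0)
Orthogonality requires all 16 pairs distinct.
But the pair (0,2) repeats: cell (0,3) has L1 = 0, L2 = 2, and cell (2,0) has L1 = 0, L2 = 2.
A repeated pair means some other pair never occurs (only 8 distinct pairs out of 16), so the squares are not orthogonal.
Conclusion: NO.

NO


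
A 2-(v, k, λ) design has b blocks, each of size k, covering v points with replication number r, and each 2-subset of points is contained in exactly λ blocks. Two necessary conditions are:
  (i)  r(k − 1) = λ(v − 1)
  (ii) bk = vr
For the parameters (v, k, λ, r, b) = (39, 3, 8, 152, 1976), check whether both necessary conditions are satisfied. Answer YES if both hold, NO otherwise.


Condition (i): r(k − 1) = 152·2 = 304; λ(v − 1) = 8·38 = 304. Match? YES.
Condition (ii): bk = 1976·3 = 5928; vr = 39·152 = 5928. Match? YES.
Both conditions hold? YES.

YES


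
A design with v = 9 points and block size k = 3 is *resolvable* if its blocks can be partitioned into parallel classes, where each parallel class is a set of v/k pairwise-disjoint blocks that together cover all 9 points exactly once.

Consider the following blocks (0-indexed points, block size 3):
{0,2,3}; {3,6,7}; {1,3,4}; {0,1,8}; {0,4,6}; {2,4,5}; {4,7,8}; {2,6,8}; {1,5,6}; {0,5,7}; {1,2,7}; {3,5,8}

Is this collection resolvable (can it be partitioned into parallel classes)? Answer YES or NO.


v = 9, block size k = 3, number of blocks = 12.
For resolvability, blocks must partition into parallel classes of size v/k = 3.
Total blocks must therefore be a multiple of 3: 12 = 3·4 + 0 ⇒ divisible ✓.
Greedy packing gives 4 candidate class(es). Each should be a full parallel class (size 3, covers all 9 points).
  Class 1 (3 blocks): {0,2,3}; {4,7,8}; {1,5,6}. Points covered: [0, 1, 2, 3, 4, 5, 6, 7, 8].
  Class 2 (3 blocks): {3,6,7}; {0,1,8}; {2,4,5}. Points covered: [0, 1, 2, 3, 4, 5, 6, 7, 8].
  Class 3 (3 blocks): {1,3,4}; {2,6,8}; {0,5,7}. Points covered: [0, 1, 2, 3, 4, 5, 6, 7, 8].
  Class 4 (3 blocks): {0,4,6}; {1,2,7}; {3,5,8}. Points covered: [0, 1, 2, 3, 4, 5, 6, 7, 8].
All classes full (size 3)? YES. All classes cover every point? YES.
Resolvable? YES.

YES


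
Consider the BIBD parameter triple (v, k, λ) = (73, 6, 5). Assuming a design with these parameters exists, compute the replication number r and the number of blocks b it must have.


Any 2-(v, k, λ) BIBD satisfies two necessary conditions:
  (i)  Each point sits in r blocks, and counting incidences through any fixed point gives r(k − 1) = λ(v − 1), so r = λ(v − 1)/(k − 1).
  (ii) Total incidences bk = vr, so b = vr/k.
Step 1: r = λ(v − 1)/(k − 1) = 5·(73 − 1)/(6 − 1) = 5·72/5 = 360/5 = 72.
Step 2: b = vr/k = 73·72/6 = 5256/6 = 876.
Check integrality: r = 72 ∈ Z ✓, b = 876 ∈ Z ✓.
(These identities are necessary conditions: they determine r and b for any design with these parameters, but do not by themselves prove that one exists.)

r = 72, b = 876.


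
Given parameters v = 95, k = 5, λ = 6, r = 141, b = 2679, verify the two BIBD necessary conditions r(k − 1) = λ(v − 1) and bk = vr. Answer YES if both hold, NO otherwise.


Condition (i): r(k − 1) = 141·4 = 564; λ(v − 1) = 6·94 = 564. Match? YES.
Condition (ii): bk = 2679·5 = 13395; vr = 95·141 = 13395. Match? YES.
Both conditions hold? YES.

YES


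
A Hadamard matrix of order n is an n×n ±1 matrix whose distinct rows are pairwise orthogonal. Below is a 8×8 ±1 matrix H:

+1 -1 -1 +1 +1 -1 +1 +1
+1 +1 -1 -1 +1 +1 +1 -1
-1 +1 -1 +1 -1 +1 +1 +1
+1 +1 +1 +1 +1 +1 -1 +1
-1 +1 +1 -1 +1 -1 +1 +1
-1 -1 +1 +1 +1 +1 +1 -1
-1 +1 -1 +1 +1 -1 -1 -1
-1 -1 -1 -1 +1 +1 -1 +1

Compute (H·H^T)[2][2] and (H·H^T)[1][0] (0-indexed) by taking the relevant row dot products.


Row 0 of H: [1, -1, -1, 1, 1, -1, 1, 1].
Row 1 of H: [1, 1, -1, -1, 1, 1, 1, -1].
Row 2 of H: [-1, 1, -1, 1, -1, 1, 1, 1].
(H·H^T)[2][2] = Σ_j H[2][j]·H[2][j] = (-1)² + (1)² + (-1)² + (1)² + (-1)² + (1)² + (1)² + (1)² = 1 + 1 + 1 + 1 + 1 + 1 + 1 + 1 = 8.
(H·H^T)[1][0] = Σ_j H[1][j]·H[0][j] = (1)·(1) + (1)·(-1) + (-1)·(-1) + (-1)·(1) + (1)·(1) + (1)·(-1) + (1)·(1) + (-1)·(1) = 1 + -1 + 1 + -1 + 1 + -1 + 1 + -1 = 0.
So rows 1 and 0 are orthogonal; the diagonal entry equals n = 8.

(2,2) entry = 8; (1,0) entry = 0.


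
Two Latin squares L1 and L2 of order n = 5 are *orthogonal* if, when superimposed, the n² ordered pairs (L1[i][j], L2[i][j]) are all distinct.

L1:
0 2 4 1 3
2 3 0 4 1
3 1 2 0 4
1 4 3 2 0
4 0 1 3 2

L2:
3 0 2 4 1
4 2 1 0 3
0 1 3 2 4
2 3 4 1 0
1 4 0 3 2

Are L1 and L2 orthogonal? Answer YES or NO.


Form the n² = 25 superimposed pairs (L1[i][j], L2[i][j]), row by row (rows and columns indexed from 0):
row 0: (0,3) (2,0) (4,2) (1,4) (3,1)
row 1: (2,4) (3,2) (0,1) (4,0) (1,3)
row 2: (3,0) (1,1) (2,3) (0,2) (4,4)
row 3: (1,2) (4,3) (3,4) (2,1) (0,0)
row 4: (4,1) (0,4) (1,0) (3,3) (2,2)
Orthogonality requires all 25 pairs distinct.
Check by first coordinate: for each symbol s of L1, list the L2 entries in the n cells where L1 = s; they must all differ.
  L1 = 0: L2 entries (in reading order) 3, 1, 2, 0, 4 — all 5 distinct ✓
  L1 = 1: L2 entries (in reading order) 4, 3, 1, 2, 0 — all 5 distinct ✓
  L1 = 2: L2 entries (in reading order) 0, 4, 3, 1, 2 — all 5 distinct ✓
  L1 = 3: L2 entries (in reading order) 1, 2, 0, 4, 3 — all 5 distinct ✓
  L1 = 4: L2 entries (in reading order) 2, 0, 4, 3, 1 — all 5 distinct ✓
Every symbol of L1 meets every symbol of L2 exactly once, so all 25 pairs are distinct (25 of 25).
Conclusion: YES.

YES


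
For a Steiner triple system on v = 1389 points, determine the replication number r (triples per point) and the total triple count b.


An STS(v) is a 2-(v, 3, 1) BIBD: block size k = 3, λ = 1.
Replication: r(k − 1) = λ(v − 1) ⇒ r·2 = 1389 − 1 = 1388 ⇒ r = 694.
Block count: b = v(v − 1)/6 = 1389·1388/6 = 1927932/6 = 321322.

r = 694, b = 321322.


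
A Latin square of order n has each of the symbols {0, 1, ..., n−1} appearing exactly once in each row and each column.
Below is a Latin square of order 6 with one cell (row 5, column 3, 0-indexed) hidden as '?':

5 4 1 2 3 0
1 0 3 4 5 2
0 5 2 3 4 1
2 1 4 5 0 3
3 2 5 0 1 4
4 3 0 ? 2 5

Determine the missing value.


Row 5 contains symbols [0, 2, 3, 4, 5] — missing [1].
Column 3 contains symbols [0, 2, 3, 4, 5] — missing [1].
The missing symbol must appear in both missing sets; intersection = [1].
Therefore the hidden value is 1.

Missing value = 1.


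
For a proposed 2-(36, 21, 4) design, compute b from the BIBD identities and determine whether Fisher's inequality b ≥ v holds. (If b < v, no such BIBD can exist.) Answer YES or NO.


b = λv(v − 1)/(k(k − 1)) = 4·36·35/(21·20) = 5040/420 = 12.
Compare with v = 36: b < v, so Fisher's inequality fails.

NO


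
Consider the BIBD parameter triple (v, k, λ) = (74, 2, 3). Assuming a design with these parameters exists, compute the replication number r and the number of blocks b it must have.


Any 2-(v, k, λ) BIBD satisfies two necessary conditions:
  (i)  Each point sits in r blocks, and counting incidences through any fixed point gives r(k − 1) = λ(v − 1), so r = λ(v − 1)/(k − 1).
  (ii) Total incidences bk = vr, so b = vr/k.
Step 1: r = λ(v − 1)/(k − 1) = 3·(74 − 1)/(2 − 1) = 3·73/1 = 219/1 = 219.
Step 2: b = vr/k = 74·219/2 = 16206/2 = 8103.
Check integrality: r = 219 ∈ Z ✓, b = 8103 ∈ Z ✓.
(These identities are necessary conditions: they determine r and b for any design with these parameters, but do not by themselves prove that one exists.)

r = 219, b = 8103.


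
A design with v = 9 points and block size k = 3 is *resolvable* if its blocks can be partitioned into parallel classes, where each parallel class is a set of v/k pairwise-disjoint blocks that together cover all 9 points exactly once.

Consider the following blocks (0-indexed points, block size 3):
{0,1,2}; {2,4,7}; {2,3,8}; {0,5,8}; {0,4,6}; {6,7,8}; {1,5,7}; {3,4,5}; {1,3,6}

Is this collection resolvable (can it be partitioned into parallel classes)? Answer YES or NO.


v = 9, block size k = 3, number of blocks = 9.
For resolvability, blocks must partition into parallel classes of size v/k = 3.
Total blocks must therefore be a multiple of 3: 9 = 3·3 + 0 ⇒ divisible ✓.
Greedy packing gives 3 candidate class(es). Each should be a full parallel class (size 3, covers all 9 points).
  Class 1 (3 blocks): {0,1,2}; {6,7,8}; {3,4,5}. Points covered: [0, 1, 2, 3, 4, 5, 6, 7, 8].
  Class 2 (3 blocks): {2,4,7}; {0,5,8}; {1,3,6}. Points covered: [0, 1, 2, 3, 4, 5, 6, 7, 8].
  Class 3 (3 blocks): {2,3,8}; {0,4,6}; {1,5,7}. Points covered: [0, 1, 2, 3, 4, 5, 6, 7, 8].
All classes full (size 3)? YES. All classes cover every point? YES.
Resolvable? YES.

YES


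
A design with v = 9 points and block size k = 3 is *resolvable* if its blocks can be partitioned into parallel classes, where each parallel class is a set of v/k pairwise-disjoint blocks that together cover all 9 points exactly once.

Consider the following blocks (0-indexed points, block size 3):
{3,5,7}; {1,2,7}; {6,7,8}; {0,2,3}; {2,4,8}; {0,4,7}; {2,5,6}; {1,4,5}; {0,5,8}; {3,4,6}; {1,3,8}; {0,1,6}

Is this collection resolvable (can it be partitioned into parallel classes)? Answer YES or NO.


v = 9, block size k = 3, number of blocks = 12.
For resolvability, blocks must partition into parallel classes of size v/k = 3.
Total blocks must therefore be a multiple of 3: 12 = 3·4 + 0 ⇒ divisible ✓.
Greedy packing gives 4 candidate class(es). Each should be a full parallel class (size 3, covers all 9 points).
  Class 1 (3 blocks): {3,5,7}; {2,4,8}; {0,1,6}. Points covered: [0, 1, 2, 3, 4, 5, 6, 7, 8].
  Class 2 (3 blocks): {1,2,7}; {0,5,8}; {3,4,6}. Points covered: [0, 1, 2, 3, 4, 5, 6, 7, 8].
  Class 3 (3 blocks): {6,7,8}; {0,2,3}; {1,4,5}. Points covered: [0, 1, 2, 3, 4, 5, 6, 7, 8].
  Class 4 (3 blocks): {0,4,7}; {2,5,6}; {1,3,8}. Points covered: [0, 1, 2, 3, 4, 5, 6, 7, 8].
All classes full (size 3)? YES. All classes cover every point? YES.
Resolvable? YES.

YES


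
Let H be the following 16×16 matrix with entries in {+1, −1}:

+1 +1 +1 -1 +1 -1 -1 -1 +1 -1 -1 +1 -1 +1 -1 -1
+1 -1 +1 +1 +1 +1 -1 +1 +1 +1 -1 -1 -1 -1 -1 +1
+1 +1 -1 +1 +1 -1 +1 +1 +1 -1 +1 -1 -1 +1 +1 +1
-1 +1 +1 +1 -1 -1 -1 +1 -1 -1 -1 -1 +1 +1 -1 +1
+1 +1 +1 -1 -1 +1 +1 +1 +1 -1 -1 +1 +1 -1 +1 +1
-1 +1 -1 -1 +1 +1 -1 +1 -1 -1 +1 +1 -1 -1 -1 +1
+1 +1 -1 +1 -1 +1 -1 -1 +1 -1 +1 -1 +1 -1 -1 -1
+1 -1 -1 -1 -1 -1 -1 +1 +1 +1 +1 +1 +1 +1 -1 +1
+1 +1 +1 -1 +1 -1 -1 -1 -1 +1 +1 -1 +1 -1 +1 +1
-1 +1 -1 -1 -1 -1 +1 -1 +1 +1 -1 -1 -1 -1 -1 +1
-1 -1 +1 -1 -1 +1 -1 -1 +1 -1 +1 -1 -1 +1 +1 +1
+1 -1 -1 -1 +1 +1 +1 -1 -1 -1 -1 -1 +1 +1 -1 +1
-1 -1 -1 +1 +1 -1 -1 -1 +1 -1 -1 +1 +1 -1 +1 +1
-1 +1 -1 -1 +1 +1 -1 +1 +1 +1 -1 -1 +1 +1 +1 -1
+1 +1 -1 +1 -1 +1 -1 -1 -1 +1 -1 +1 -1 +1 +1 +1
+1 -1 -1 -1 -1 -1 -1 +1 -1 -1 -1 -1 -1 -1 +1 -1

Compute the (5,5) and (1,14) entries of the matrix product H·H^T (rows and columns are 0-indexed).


Row 1 of H: [1, -1, 1, 1, 1, 1, -1, 1, 1, 1, -1, -1, -1, -1, -1, 1].
Row 5 of H: [-1, 1, -1, -1, 1, 1, -1, 1, -1, -1, 1, 1, -1, -1, -1, 1].
Row 14 of H: [1, 1, -1, 1, -1, 1, -1, -1, -1, 1, -1, 1, -1, 1, 1, 1].
(H·H^T)[5][5] = Σ_j H[5][j]·H[5][j] = (-1)² + (1)² + (-1)² + (-1)² + (1)² + (1)² + (-1)² + (1)² + (-1)² + (-1)² + (1)² + (1)² + (-1)² + (-1)² + (-1)² + (1)² = 1 + 1 + 1 + 1 + 1 + 1 + 1 + 1 + 1 + 1 + 1 + 1 + 1 + 1 + 1 + 1 = 16.
(H·H^T)[1][14] = Σ_j H[1][j]·H[14][j] = (1)·(1) + (-1)·(1) + (1)·(-1) + (1)·(1) + (1)·(-1) + (1)·(1) + (-1)·(-1) + (1)·(-1) + (1)·(-1) + (1)·(1) + (-1)·(-1) + (-1)·(1) + (-1)·(-1) + (-1)·(1) + (-1)·(1) + (1)·(1) = 1 + -1 + -1 + 1 + -1 + 1 + 1 + -1 + -1 + 1 + 1 + -1 + 1 + -1 + -1 + 1 = 0.
So rows 1 and 14 are orthogonal; the diagonal entry equals n = 16.

(5,5) entry = 16; (1,14) entry = 0.
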